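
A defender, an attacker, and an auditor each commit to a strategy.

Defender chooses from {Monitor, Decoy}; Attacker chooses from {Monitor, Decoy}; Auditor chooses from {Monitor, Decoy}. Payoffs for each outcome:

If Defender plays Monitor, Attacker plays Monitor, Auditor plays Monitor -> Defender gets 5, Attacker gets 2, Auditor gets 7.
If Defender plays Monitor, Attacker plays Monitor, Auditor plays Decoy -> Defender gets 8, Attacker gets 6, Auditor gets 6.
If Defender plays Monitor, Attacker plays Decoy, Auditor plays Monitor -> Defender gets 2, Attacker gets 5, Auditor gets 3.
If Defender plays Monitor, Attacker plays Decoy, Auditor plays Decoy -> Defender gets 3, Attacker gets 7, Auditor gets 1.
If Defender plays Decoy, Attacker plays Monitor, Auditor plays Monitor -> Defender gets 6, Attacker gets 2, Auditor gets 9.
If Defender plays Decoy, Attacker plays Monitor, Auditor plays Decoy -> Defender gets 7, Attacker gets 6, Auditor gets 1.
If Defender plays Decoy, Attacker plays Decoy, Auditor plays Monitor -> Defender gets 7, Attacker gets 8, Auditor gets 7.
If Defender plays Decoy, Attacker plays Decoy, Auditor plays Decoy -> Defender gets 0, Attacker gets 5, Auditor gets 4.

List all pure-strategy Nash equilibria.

The unique pure-strategy Nash equilibrium is (Decoy, Decoy, Monitor).

(Monitor, Monitor, Monitor): Defender can switch to Decoy (5 → 6). Not NE.
(Monitor, Monitor, Decoy): Attacker can switch to Decoy (6 → 7). Not NE.
(Monitor, Decoy, Monitor): Defender can switch to Decoy (2 → 7). Not NE.
(Monitor, Decoy, Decoy): Auditor can switch to Monitor (1 → 3). Not NE.
(Decoy, Monitor, Monitor): Attacker can switch to Decoy (2 → 8). Not NE.
(Decoy, Monitor, Decoy): Defender can switch to Monitor (7 → 8). Not NE.
(Decoy, Decoy, Monitor): Defender gets 7, best alternative 2; Attacker gets 8, best alternative 2; Auditor gets 7, best alternative 4. No profitable deviation — NE.
(The remaining 1 profile has a profitable deviation by the same check.)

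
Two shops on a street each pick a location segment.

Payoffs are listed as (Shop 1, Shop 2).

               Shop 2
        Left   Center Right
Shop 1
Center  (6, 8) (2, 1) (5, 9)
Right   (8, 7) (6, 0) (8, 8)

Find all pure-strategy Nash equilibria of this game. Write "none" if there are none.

Shop 1 against Left: payoffs 6, 8 → best response Right.
Shop 1 against Center: payoffs 2, 6 → best response Right.
Shop 1 against Right: payoffs 5, 8 → best response Right.
Shop 2 against Center: payoffs 8, 1, 9 → best response Right.
Shop 2 against Right: payoffs 7, 0, 8 → best response Right.
Mutual best responses: (Right, Right).

Pure NE: (Right, Right)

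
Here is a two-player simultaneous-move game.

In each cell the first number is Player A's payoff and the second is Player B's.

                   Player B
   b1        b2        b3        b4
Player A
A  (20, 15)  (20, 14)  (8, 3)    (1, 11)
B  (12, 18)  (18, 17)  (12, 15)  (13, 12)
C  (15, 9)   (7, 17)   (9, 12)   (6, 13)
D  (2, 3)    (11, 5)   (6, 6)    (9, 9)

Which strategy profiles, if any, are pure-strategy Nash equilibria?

Check each profile: it is a Nash equilibrium iff no player can strictly gain by switching unilaterally.
(A, b1): Player A gets 20, best alternative 15; Player B gets 15, best alternative 14. No profitable deviation — NE.
(A, b2): Player B can switch to b1 (14 → 15). Not NE.
(A, b3): Player A can switch to B (8 → 12). Not NE.
(A, b4): Player A can switch to B (1 → 13). Not NE.
(B, b1): Player A can switch to A (12 → 20). Not NE.
(B, b2): Player A can switch to A (18 → 20). Not NE.
(B, b3): Player B can switch to b1 (15 → 18). Not NE.
(B, b4): Player B can switch to b1 (12 → 18). Not NE.
(C, b1): Player A can switch to A (15 → 20). Not NE.
(The remaining 7 profiles each have a profitable deviation by the same check.)

The unique pure-strategy Nash equilibrium is (A, b1).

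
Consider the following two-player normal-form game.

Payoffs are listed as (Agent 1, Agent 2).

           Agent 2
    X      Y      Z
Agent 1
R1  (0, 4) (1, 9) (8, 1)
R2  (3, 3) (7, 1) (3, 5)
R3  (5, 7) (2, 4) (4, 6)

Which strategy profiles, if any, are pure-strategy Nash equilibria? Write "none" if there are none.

Pure NE: (R3, X)

Check each profile: it is a Nash equilibrium iff no player can strictly gain by switching unilaterally.
(R1, X): Agent 1 can switch to R2 (0 → 3). Not NE.
(R1, Y): Agent 1 can switch to R2 (1 → 7). Not NE.
(R1, Z): Agent 2 can switch to X (1 → 4). Not NE.
(R2, X): Agent 1 can switch to R3 (3 → 5). Not NE.
(R2, Y): Agent 2 can switch to X (1 → 3). Not NE.
(R2, Z): Agent 1 can switch to R1 (3 → 8). Not NE.
(R3, X): Agent 1 gets 5, best alternative 3; Agent 2 gets 7, best alternative 6. No profitable deviation — NE.
(R3, Y): Agent 1 can switch to R2 (2 → 7). Not NE.
(R3, Z): Agent 1 can switch to R1 (4 → 8). Not NE.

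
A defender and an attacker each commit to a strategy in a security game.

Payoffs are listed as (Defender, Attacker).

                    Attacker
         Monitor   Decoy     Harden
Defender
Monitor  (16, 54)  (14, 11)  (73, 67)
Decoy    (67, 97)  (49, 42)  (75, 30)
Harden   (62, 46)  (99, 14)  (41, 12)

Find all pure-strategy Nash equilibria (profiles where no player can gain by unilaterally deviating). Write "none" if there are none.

Defender against Monitor: payoffs 16, 67, 62 → best response Decoy.
Defender against Decoy: payoffs 14, 49, 99 → best response Harden.
Defender against Harden: payoffs 73, 75, 41 → best response Decoy.
Attacker against Monitor: payoffs 54, 11, 67 → best response Harden.
Attacker against Decoy: payoffs 97, 42, 30 → best response Monitor.
Attacker against Harden: payoffs 46, 14, 12 → best response Monitor.
Mutual best responses: (Decoy, Monitor).

The unique pure-strategy Nash equilibrium is (Decoy, Monitor).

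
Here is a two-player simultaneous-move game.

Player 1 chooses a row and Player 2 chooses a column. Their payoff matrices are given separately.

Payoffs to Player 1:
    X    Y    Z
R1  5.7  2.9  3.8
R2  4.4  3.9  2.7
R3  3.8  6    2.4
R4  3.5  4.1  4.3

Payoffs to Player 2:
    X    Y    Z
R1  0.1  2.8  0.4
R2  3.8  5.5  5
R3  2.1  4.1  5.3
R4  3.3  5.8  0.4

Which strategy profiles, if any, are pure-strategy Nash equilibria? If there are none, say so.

This game has no pure Nash equilibrium.

(R1, X): Player 2 can switch to Y (0.1 → 2.8). Not NE.
(R1, Y): Player 1 can switch to R2 (2.9 → 3.9). Not NE.
(R1, Z): Player 1 can switch to R4 (3.8 → 4.3). Not NE.
(R2, X): Player 1 can switch to R1 (4.4 → 5.7). Not NE.
(R2, Y): Player 1 can switch to R3 (3.9 → 6). Not NE.
(R2, Z): Player 1 can switch to R1 (2.7 → 3.8). Not NE.
(R3, X): Player 1 can switch to R1 (3.8 → 5.7). Not NE.
(R3, Y): Player 2 can switch to Z (4.1 → 5.3). Not NE.
(R3, Z): Player 1 can switch to R1 (2.4 → 3.8). Not NE.
(R4, X): Player 1 can switch to R1 (3.5 → 5.7). Not NE.
(R4, Y): Player 1 can switch to R3 (4.1 → 6). Not NE.
(R4, Z): Player 2 can switch to X (0.4 → 3.3). Not NE.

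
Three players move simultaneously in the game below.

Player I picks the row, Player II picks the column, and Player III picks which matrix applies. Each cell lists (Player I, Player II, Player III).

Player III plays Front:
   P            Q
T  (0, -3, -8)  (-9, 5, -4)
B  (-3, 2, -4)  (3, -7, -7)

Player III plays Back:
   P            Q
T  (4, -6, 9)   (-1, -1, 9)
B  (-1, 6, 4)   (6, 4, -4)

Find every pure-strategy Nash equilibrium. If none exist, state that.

This game has no pure Nash equilibrium.

(T, P, Front): Player II can switch to Q (-3 → 5). Not NE.
(T, P, Back): Player II can switch to Q (-6 → -1). Not NE.
(T, Q, Front): Player I can switch to B (-9 → 3). Not NE.
(T, Q, Back): Player I can switch to B (-1 → 6). Not NE.
(B, P, Front): Player I can switch to T (-3 → 0). Not NE.
(B, P, Back): Player I can switch to T (-1 → 4). Not NE.
(B, Q, Front): Player II can switch to P (-7 → 2). Not NE.
(B, Q, Back): Player II can switch to P (4 → 6). Not NE.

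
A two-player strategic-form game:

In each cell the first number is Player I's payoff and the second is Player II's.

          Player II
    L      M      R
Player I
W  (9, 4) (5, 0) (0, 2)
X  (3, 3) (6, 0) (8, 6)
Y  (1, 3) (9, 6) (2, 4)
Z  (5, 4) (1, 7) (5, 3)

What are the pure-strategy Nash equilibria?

The pure Nash equilibria are (W, L) and (X, R) and (Y, M).

Player I against L: payoffs 9, 3, 1, 5 → best response W.
Player I against M: payoffs 5, 6, 9, 1 → best response Y.
Player I against R: payoffs 0, 8, 2, 5 → best response X.
Player II against W: payoffs 4, 0, 2 → best response L.
Player II against X: payoffs 3, 0, 6 → best response R.
Player II against Y: payoffs 3, 6, 4 → best response M.
Player II against Z: payoffs 4, 7, 3 → best response M.
Mutual best responses: (W, L); (X, R); (Y, M).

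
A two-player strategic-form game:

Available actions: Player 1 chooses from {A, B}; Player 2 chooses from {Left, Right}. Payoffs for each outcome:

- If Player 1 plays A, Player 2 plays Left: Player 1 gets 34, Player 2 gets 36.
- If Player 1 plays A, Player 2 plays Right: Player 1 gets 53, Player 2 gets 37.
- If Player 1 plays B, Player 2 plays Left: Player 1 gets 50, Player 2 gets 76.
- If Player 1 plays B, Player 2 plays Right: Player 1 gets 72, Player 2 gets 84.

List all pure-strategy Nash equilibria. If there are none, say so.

The unique pure-strategy Nash equilibrium is (B, Right).

(A, Left): Player 1 can switch to B (34 → 50). Not NE.
(A, Right): Player 1 can switch to B (53 → 72). Not NE.
(B, Left): Player 2 can switch to Right (76 → 84). Not NE.
(B, Right): Player 1 gets 72, best alternative 53; Player 2 gets 84, best alternative 76. No profitable deviation — NE.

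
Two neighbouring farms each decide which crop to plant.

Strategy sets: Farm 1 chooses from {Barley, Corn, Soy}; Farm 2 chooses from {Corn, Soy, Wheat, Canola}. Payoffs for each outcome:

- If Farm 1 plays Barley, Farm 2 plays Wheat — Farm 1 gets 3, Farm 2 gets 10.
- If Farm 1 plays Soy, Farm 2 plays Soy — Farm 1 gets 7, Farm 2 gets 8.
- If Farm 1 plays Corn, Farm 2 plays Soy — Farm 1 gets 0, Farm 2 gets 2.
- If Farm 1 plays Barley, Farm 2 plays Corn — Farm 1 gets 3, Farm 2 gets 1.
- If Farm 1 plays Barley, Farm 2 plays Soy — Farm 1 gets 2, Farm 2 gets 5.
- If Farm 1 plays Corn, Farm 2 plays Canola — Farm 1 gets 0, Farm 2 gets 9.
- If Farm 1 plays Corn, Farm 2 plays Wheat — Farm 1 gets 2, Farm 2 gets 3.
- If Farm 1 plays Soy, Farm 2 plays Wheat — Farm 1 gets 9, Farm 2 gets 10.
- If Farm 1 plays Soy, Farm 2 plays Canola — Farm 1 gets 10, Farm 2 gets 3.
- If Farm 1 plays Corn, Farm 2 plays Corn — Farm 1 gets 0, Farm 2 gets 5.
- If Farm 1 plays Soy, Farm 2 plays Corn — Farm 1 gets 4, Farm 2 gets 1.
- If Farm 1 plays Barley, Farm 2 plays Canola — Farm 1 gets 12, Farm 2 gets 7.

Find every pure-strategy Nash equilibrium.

Pure NE: (Soy, Wheat)

(Barley, Corn): Farm 1 can switch to Soy (3 → 4). Not NE.
(Barley, Soy): Farm 1 can switch to Soy (2 → 7). Not NE.
(Barley, Wheat): Farm 1 can switch to Soy (3 → 9). Not NE.
(Barley, Canola): Farm 2 can switch to Wheat (7 → 10). Not NE.
(Corn, Corn): Farm 1 can switch to Barley (0 → 3). Not NE.
(Corn, Soy): Farm 1 can switch to Barley (0 → 2). Not NE.
(Corn, Wheat): Farm 1 can switch to Barley (2 → 3). Not NE.
(Corn, Canola): Farm 1 can switch to Barley (0 → 12). Not NE.
(Soy, Corn): Farm 2 can switch to Soy (1 → 8). Not NE.
(Soy, Soy): Farm 2 can switch to Wheat (8 → 10). Not NE.
(Soy, Wheat): Farm 1 gets 9, best alternative 3; Farm 2 gets 10, best alternative 8. No profitable deviation — NE.
(Soy, Canola): Farm 1 can switch to Barley (10 → 12). Not NE.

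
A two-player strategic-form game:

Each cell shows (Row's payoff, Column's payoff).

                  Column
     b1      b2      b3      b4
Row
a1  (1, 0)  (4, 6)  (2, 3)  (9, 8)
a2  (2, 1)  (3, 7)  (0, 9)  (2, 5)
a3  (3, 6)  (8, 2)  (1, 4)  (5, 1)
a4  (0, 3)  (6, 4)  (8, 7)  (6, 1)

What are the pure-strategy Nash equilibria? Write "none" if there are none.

(a1, b1): Row can switch to a2 (1 → 2). Not NE.
(a1, b2): Row can switch to a3 (4 → 8). Not NE.
(a1, b3): Row can switch to a4 (2 → 8). Not NE.
(a1, b4): Row gets 9, best alternative 6; Column gets 8, best alternative 6. No profitable deviation — NE.
(a2, b1): Row can switch to a3 (2 → 3). Not NE.
(a2, b2): Row can switch to a1 (3 → 4). Not NE.
(a2, b3): Row can switch to a1 (0 → 2). Not NE.
(a2, b4): Row can switch to a1 (2 → 9). Not NE.
(a3, b1): Row gets 3, best alternative 2; Column gets 6, best alternative 4. No profitable deviation — NE.
(a3, b2): Column can switch to b1 (2 → 6). Not NE.
(a4, b3): Row gets 8, best alternative 2; Column gets 7, best alternative 4. No profitable deviation — NE.
(The remaining 5 profiles each have a profitable deviation by the same check.)

(a1, b4), (a3, b1), (a4, b3)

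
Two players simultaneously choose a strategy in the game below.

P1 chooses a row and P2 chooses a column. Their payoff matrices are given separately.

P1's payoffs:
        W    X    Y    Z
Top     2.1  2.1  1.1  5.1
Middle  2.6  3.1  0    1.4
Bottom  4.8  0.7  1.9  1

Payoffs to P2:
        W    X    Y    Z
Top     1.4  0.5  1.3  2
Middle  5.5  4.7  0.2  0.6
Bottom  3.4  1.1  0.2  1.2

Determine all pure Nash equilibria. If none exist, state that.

The pure Nash equilibria are (Top, Z), (Bottom, W).

(Top, W): P1 can switch to Middle (2.1 → 2.6). Not NE.
(Top, X): P1 can switch to Middle (2.1 → 3.1). Not NE.
(Top, Y): P1 can switch to Bottom (1.1 → 1.9). Not NE.
(Top, Z): P1 gets 5.1, best alternative 1.4; P2 gets 2, best alternative 1.4. No profitable deviation — NE.
(Middle, W): P1 can switch to Bottom (2.6 → 4.8). Not NE.
(Middle, X): P2 can switch to W (4.7 → 5.5). Not NE.
(Middle, Y): P1 can switch to Top (0 → 1.1). Not NE.
(Middle, Z): P1 can switch to Top (1.4 → 5.1). Not NE.
(Bottom, W): P1 gets 4.8, best alternative 2.6; P2 gets 3.4, best alternative 1.2. No profitable deviation — NE.
(Bottom, X): P1 can switch to Top (0.7 → 2.1). Not NE.
(The remaining 2 profiles each have a profitable deviation by the same check.)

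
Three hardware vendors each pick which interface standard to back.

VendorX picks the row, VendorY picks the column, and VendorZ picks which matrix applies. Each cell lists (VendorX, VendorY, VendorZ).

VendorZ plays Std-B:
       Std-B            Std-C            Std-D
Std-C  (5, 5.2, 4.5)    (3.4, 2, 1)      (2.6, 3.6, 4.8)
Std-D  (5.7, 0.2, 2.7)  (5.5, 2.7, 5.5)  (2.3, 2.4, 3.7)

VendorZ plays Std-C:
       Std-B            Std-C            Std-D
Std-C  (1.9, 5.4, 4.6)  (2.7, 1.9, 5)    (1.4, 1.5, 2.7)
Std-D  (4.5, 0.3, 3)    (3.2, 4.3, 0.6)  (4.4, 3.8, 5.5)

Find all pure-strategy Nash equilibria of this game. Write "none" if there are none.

(Std-C, Std-B, Std-B): VendorX can switch to Std-D (5 → 5.7). Not NE.
(Std-C, Std-B, Std-C): VendorX can switch to Std-D (1.9 → 4.5). Not NE.
(Std-C, Std-C, Std-B): VendorX can switch to Std-D (3.4 → 5.5). Not NE.
(Std-C, Std-C, Std-C): VendorX can switch to Std-D (2.7 → 3.2). Not NE.
(Std-C, Std-D, Std-B): VendorY can switch to Std-B (3.6 → 5.2). Not NE.
(Std-C, Std-D, Std-C): VendorX can switch to Std-D (1.4 → 4.4). Not NE.
(Std-D, Std-B, Std-B): VendorY can switch to Std-C (0.2 → 2.7). Not NE.
(Std-D, Std-B, Std-C): VendorY can switch to Std-C (0.3 → 4.3). Not NE.
(Std-D, Std-C, Std-B): VendorX gets 5.5, best alternative 3.4; VendorY gets 2.7, best alternative 2.4; VendorZ gets 5.5, best alternative 0.6. No profitable deviation — NE.
(Std-D, Std-C, Std-C): VendorZ can switch to Std-B (0.6 → 5.5). Not NE.
(Std-D, Std-D, Std-B): VendorX can switch to Std-C (2.3 → 2.6). Not NE.
(The remaining 1 profile has a profitable deviation by the same check.)

The unique pure-strategy Nash equilibrium is (Std-D, Std-C, Std-B).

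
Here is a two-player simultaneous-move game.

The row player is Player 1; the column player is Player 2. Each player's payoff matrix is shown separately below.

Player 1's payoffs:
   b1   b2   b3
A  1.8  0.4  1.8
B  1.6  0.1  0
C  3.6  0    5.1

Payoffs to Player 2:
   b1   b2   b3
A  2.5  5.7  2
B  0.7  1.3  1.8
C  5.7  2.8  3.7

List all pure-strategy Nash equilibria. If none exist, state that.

The pure Nash equilibria are (A, b2) and (C, b1).

Player 1 against b1: payoffs 1.8, 1.6, 3.6 → best response C.
Player 1 against b2: payoffs 0.4, 0.1, 0 → best response A.
Player 1 against b3: payoffs 1.8, 0, 5.1 → best response C.
Player 2 against A: payoffs 2.5, 5.7, 2 → best response b2.
Player 2 against B: payoffs 0.7, 1.3, 1.8 → best response b3.
Player 2 against C: payoffs 5.7, 2.8, 3.7 → best response b1.
Mutual best responses: (A, b2); (C, b1).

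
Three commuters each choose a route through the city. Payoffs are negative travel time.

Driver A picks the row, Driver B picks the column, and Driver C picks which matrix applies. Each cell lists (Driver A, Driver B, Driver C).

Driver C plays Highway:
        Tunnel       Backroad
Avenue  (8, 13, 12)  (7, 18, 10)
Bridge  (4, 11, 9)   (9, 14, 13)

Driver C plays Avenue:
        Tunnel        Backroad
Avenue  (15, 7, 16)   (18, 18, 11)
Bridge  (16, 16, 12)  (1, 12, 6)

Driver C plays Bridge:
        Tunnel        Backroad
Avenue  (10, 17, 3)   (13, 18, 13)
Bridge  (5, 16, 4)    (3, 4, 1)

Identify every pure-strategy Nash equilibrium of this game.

(Avenue, Backroad, Bridge) and (Bridge, Tunnel, Avenue) and (Bridge, Backroad, Highway)

(Avenue, Tunnel, Highway): Driver B can switch to Backroad (13 → 18). Not NE.
(Avenue, Tunnel, Avenue): Driver A can switch to Bridge (15 → 16). Not NE.
(Avenue, Tunnel, Bridge): Driver B can switch to Backroad (17 → 18). Not NE.
(Avenue, Backroad, Highway): Driver A can switch to Bridge (7 → 9). Not NE.
(Avenue, Backroad, Avenue): Driver C can switch to Bridge (11 → 13). Not NE.
(Avenue, Backroad, Bridge): Driver A gets 13, best alternative 3; Driver B gets 18, best alternative 17; Driver C gets 13, best alternative 11. No profitable deviation — NE.
(Bridge, Tunnel, Highway): Driver A can switch to Avenue (4 → 8). Not NE.
(Bridge, Tunnel, Avenue): Driver A gets 16, best alternative 15; Driver B gets 16, best alternative 12; Driver C gets 12, best alternative 9. No profitable deviation — NE.
(Bridge, Tunnel, Bridge): Driver A can switch to Avenue (5 → 10). Not NE.
(Bridge, Backroad, Highway): Driver A gets 9, best alternative 7; Driver B gets 14, best alternative 11; Driver C gets 13, best alternative 6. No profitable deviation — NE.
(Bridge, Backroad, Avenue): Driver A can switch to Avenue (1 → 18). Not NE.
(The remaining 1 profile has a profitable deviation by the same check.)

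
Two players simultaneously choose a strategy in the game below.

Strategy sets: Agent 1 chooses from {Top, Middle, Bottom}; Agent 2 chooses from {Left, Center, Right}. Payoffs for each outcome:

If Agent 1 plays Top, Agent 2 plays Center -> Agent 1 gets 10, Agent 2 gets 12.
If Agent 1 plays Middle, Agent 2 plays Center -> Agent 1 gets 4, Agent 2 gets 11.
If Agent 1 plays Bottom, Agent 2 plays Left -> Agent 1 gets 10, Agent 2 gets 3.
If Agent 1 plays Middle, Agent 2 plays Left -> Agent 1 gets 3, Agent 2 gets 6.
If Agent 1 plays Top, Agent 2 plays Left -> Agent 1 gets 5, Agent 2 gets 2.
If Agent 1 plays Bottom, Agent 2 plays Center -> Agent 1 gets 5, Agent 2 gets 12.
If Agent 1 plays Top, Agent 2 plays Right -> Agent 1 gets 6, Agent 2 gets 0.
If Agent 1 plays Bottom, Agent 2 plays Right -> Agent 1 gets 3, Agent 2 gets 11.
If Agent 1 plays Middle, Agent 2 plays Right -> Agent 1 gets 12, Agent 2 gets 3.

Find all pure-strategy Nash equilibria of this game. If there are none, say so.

For each player, find the best response to each opponent profile; mutual best responses are the pure NE.
Agent 1 against Left: payoffs 5, 3, 10 → best response Bottom.
Agent 1 against Center: payoffs 10, 4, 5 → best response Top.
Agent 1 against Right: payoffs 6, 12, 3 → best response Middle.
Agent 2 against Top: payoffs 2, 12, 0 → best response Center.
Agent 2 against Middle: payoffs 6, 11, 3 → best response Center.
Agent 2 against Bottom: payoffs 3, 12, 11 → best response Center.
Mutual best responses: (Top, Center).

Pure NE: (Top, Center)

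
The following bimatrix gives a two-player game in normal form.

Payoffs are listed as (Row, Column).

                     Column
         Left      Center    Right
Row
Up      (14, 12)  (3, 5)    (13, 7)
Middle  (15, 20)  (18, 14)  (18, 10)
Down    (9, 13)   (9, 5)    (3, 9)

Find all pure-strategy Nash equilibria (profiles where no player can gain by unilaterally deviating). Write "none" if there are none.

Row against Left: payoffs 14, 15, 9 → best response Middle.
Row against Center: payoffs 3, 18, 9 → best response Middle.
Row against Right: payoffs 13, 18, 3 → best response Middle.
Column against Up: payoffs 12, 5, 7 → best response Left.
Column against Middle: payoffs 20, 14, 10 → best response Left.
Column against Down: payoffs 13, 5, 9 → best response Left.
Mutual best responses: (Middle, Left).

(Middle, Left)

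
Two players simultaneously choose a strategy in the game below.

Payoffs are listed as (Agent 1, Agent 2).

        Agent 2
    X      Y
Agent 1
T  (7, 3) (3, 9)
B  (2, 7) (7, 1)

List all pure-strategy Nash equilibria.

Check each profile: it is a Nash equilibrium iff no player can strictly gain by switching unilaterally.
(T, X): Agent 2 can switch to Y (3 → 9). Not NE.
(T, Y): Agent 1 can switch to B (3 → 7). Not NE.
(B, X): Agent 1 can switch to T (2 → 7). Not NE.
(B, Y): Agent 2 can switch to X (1 → 7). Not NE.

There is no pure-strategy Nash equilibrium.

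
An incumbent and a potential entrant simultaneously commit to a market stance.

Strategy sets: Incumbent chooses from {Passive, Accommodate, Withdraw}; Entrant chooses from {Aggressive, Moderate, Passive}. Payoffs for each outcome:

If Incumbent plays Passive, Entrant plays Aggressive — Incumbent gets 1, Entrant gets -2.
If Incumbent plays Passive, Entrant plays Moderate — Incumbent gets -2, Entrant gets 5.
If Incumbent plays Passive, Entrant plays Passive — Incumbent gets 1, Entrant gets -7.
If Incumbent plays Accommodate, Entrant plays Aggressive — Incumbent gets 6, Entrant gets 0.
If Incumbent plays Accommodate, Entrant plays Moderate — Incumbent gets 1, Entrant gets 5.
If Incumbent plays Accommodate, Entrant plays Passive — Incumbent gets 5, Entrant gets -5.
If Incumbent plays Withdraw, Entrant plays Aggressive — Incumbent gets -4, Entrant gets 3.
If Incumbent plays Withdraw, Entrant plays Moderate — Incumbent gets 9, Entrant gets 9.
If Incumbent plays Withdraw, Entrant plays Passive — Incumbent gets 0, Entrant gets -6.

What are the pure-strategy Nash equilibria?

For each player, find the best response to each opponent profile; mutual best responses are the pure NE.
Incumbent against Aggressive: payoffs 1, 6, -4 → best response Accommodate.
Incumbent against Moderate: payoffs -2, 1, 9 → best response Withdraw.
Incumbent against Passive: payoffs 1, 5, 0 → best response Accommodate.
Entrant against Passive: payoffs -2, 5, -7 → best response Moderate.
Entrant against Accommodate: payoffs 0, 5, -5 → best response Moderate.
Entrant against Withdraw: payoffs 3, 9, -6 → best response Moderate.
Mutual best responses: (Withdraw, Moderate).

The unique pure-strategy Nash equilibrium is (Withdraw, Moderate).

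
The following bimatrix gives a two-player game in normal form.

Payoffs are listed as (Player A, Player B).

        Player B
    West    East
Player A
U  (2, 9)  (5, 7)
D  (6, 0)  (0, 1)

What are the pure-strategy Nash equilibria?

Player A against West: payoffs 2, 6 → best response D.
Player A against East: payoffs 5, 0 → best response U.
Player B against U: payoffs 9, 7 → best response West.
Player B against D: payoffs 0, 1 → best response East.
No profile is a mutual best response for all players.

No pure-strategy Nash equilibrium.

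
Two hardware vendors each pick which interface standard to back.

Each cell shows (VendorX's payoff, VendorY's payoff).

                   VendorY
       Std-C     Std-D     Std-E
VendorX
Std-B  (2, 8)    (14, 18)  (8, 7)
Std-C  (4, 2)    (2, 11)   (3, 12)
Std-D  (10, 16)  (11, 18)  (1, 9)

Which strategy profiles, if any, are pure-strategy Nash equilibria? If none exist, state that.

Pure NE: (Std-B, Std-D)

(Std-B, Std-C): VendorX can switch to Std-C (2 → 4). Not NE.
(Std-B, Std-D): VendorX gets 14, best alternative 11; VendorY gets 18, best alternative 8. No profitable deviation — NE.
(Std-B, Std-E): VendorY can switch to Std-C (7 → 8). Not NE.
(Std-C, Std-C): VendorX can switch to Std-D (4 → 10). Not NE.
(Std-C, Std-D): VendorX can switch to Std-B (2 → 14). Not NE.
(Std-C, Std-E): VendorX can switch to Std-B (3 → 8). Not NE.
(Std-D, Std-C): VendorY can switch to Std-D (16 → 18). Not NE.
(The remaining 2 profiles each have a profitable deviation by the same check.)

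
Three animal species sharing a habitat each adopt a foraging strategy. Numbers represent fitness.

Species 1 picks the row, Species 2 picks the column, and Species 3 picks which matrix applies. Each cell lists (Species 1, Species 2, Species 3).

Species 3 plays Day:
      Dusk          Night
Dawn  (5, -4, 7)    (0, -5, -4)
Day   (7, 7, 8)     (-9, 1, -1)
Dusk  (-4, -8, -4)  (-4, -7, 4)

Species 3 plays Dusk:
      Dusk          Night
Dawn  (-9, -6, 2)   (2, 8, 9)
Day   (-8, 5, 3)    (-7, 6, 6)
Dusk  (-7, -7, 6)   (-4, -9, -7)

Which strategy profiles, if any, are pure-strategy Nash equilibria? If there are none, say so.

The pure Nash equilibria are (Dawn, Night, Dusk), (Day, Dusk, Day), (Dusk, Dusk, Dusk).

(Dawn, Dusk, Day): Species 1 can switch to Day (5 → 7). Not NE.
(Dawn, Dusk, Dusk): Species 1 can switch to Day (-9 → -8). Not NE.
(Dawn, Night, Day): Species 2 can switch to Dusk (-5 → -4). Not NE.
(Dawn, Night, Dusk): Species 1 gets 2, best alternative -4; Species 2 gets 8, best alternative -6; Species 3 gets 9, best alternative -4. No profitable deviation — NE.
(Day, Dusk, Day): Species 1 gets 7, best alternative 5; Species 2 gets 7, best alternative 1; Species 3 gets 8, best alternative 3. No profitable deviation — NE.
(Day, Dusk, Dusk): Species 1 can switch to Dusk (-8 → -7). Not NE.
(Day, Night, Day): Species 1 can switch to Dawn (-9 → 0). Not NE.
(Day, Night, Dusk): Species 1 can switch to Dawn (-7 → 2). Not NE.
(Dusk, Dusk, Day): Species 1 can switch to Dawn (-4 → 5). Not NE.
(Dusk, Dusk, Dusk): Species 1 gets -7, best alternative -8; Species 2 gets -7, best alternative -9; Species 3 gets 6, best alternative -4. No profitable deviation — NE.
(Dusk, Night, Day): Species 1 can switch to Dawn (-4 → 0). Not NE.
(Dusk, Night, Dusk): Species 1 can switch to Dawn (-4 → 2). Not NE.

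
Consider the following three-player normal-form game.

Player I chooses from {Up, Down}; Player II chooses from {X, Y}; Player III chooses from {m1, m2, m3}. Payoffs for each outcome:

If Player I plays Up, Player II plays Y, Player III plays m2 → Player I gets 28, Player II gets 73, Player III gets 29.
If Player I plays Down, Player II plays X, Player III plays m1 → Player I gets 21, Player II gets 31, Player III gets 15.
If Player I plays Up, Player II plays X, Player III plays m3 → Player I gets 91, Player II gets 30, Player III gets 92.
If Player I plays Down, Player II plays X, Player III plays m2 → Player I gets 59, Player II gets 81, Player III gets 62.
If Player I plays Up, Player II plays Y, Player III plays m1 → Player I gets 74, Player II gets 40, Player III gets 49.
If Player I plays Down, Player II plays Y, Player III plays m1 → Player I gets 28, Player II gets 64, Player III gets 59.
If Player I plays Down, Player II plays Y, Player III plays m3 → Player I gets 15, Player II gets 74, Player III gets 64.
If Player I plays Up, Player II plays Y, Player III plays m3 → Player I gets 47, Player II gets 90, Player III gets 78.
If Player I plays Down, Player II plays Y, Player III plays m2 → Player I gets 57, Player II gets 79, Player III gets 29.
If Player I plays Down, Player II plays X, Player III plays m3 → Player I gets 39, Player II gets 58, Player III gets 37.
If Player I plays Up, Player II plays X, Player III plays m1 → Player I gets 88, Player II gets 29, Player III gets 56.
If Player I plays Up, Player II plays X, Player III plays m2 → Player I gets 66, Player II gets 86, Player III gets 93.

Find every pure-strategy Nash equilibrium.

Pure-strategy Nash equilibria: (Up, X, m2) and (Up, Y, m3)

(Up, X, m1): Player II can switch to Y (29 → 40). Not NE.
(Up, X, m2): Player I gets 66, best alternative 59; Player II gets 86, best alternative 73; Player III gets 93, best alternative 92. No profitable deviation — NE.
(Up, X, m3): Player II can switch to Y (30 → 90). Not NE.
(Up, Y, m1): Player III can switch to m3 (49 → 78). Not NE.
(Up, Y, m2): Player I can switch to Down (28 → 57). Not NE.
(Up, Y, m3): Player I gets 47, best alternative 15; Player II gets 90, best alternative 30; Player III gets 78, best alternative 49. No profitable deviation — NE.
(Down, X, m1): Player I can switch to Up (21 → 88). Not NE.
(Down, X, m2): Player I can switch to Up (59 → 66). Not NE.
(Down, X, m3): Player I can switch to Up (39 → 91). Not NE.
(Down, Y, m1): Player I can switch to Up (28 → 74). Not NE.
(Down, Y, m2): Player II can switch to X (79 → 81). Not NE.
(Down, Y, m3): Player I can switch to Up (15 → 47). Not NE.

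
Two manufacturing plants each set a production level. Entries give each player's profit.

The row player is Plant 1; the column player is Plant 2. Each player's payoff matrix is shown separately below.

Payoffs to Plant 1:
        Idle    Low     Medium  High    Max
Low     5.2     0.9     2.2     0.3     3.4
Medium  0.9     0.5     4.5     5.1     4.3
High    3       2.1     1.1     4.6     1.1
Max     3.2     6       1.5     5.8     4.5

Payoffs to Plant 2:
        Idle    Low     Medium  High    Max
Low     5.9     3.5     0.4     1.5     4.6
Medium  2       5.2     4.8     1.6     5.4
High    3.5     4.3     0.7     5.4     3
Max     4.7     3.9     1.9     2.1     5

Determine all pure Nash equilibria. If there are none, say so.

Check each profile: it is a Nash equilibrium iff no player can strictly gain by switching unilaterally.
(Low, Idle): Plant 1 gets 5.2, best alternative 3.2; Plant 2 gets 5.9, best alternative 4.6. No profitable deviation — NE.
(Low, Low): Plant 1 can switch to High (0.9 → 2.1). Not NE.
(Low, Medium): Plant 1 can switch to Medium (2.2 → 4.5). Not NE.
(Low, High): Plant 1 can switch to Medium (0.3 → 5.1). Not NE.
(Low, Max): Plant 1 can switch to Medium (3.4 → 4.3). Not NE.
(Medium, Idle): Plant 1 can switch to Low (0.9 → 5.2). Not NE.
(Medium, Low): Plant 1 can switch to Low (0.5 → 0.9). Not NE.
(Medium, Medium): Plant 2 can switch to Low (4.8 → 5.2). Not NE.
(Medium, High): Plant 1 can switch to Max (5.1 → 5.8). Not NE.
(Medium, Max): Plant 1 can switch to Max (4.3 → 4.5). Not NE.
(High, Idle): Plant 1 can switch to Low (3 → 5.2). Not NE.
(High, Low): Plant 1 can switch to Max (2.1 → 6). Not NE.
(High, Medium): Plant 1 can switch to Low (1.1 → 2.2). Not NE.
(Max, Max): Plant 1 gets 4.5, best alternative 4.3; Plant 2 gets 5, best alternative 4.7. No profitable deviation — NE.
(The remaining 6 profiles each have a profitable deviation by the same check.)

(Low, Idle), (Max, Max)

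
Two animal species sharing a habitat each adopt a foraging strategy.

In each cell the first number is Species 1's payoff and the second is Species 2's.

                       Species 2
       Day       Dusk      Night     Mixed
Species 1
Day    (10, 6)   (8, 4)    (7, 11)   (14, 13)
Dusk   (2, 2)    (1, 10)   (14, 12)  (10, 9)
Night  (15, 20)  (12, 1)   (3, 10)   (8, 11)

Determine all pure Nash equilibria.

Pure-strategy Nash equilibria: (Day, Mixed), (Dusk, Night), (Night, Day)

Species 1 against Day: payoffs 10, 2, 15 → best response Night.
Species 1 against Dusk: payoffs 8, 1, 12 → best response Night.
Species 1 against Night: payoffs 7, 14, 3 → best response Dusk.
Species 1 against Mixed: payoffs 14, 10, 8 → best response Day.
Species 2 against Day: payoffs 6, 4, 11, 13 → best response Mixed.
Species 2 against Dusk: payoffs 2, 10, 12, 9 → best response Night.
Species 2 against Night: payoffs 20, 1, 10, 11 → best response Day.
Mutual best responses: (Day, Mixed); (Dusk, Night); (Night, Day).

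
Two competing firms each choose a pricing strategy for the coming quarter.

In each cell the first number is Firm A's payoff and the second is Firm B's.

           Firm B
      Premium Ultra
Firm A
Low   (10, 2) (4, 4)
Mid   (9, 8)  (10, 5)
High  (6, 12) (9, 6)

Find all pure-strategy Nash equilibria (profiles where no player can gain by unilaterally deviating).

(Low, Premium): Firm B can switch to Ultra (2 → 4). Not NE.
(Low, Ultra): Firm A can switch to Mid (4 → 10). Not NE.
(Mid, Premium): Firm A can switch to Low (9 → 10). Not NE.
(Mid, Ultra): Firm B can switch to Premium (5 → 8). Not NE.
(High, Premium): Firm A can switch to Low (6 → 10). Not NE.
(High, Ultra): Firm A can switch to Mid (9 → 10). Not NE.

This game has no pure Nash equilibrium.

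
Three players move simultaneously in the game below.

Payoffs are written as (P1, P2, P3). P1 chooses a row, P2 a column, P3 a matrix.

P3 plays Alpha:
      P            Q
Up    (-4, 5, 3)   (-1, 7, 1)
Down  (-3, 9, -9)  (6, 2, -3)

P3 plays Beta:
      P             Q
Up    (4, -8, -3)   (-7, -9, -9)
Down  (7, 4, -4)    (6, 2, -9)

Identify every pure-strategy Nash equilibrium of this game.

(Down, P, Beta)

(Up, P, Alpha): P1 can switch to Down (-4 → -3). Not NE.
(Up, P, Beta): P1 can switch to Down (4 → 7). Not NE.
(Up, Q, Alpha): P1 can switch to Down (-1 → 6). Not NE.
(Up, Q, Beta): P1 can switch to Down (-7 → 6). Not NE.
(Down, P, Alpha): P3 can switch to Beta (-9 → -4). Not NE.
(Down, P, Beta): P1 gets 7, best alternative 4; P2 gets 4, best alternative 2; P3 gets -4, best alternative -9. No profitable deviation — NE.
(Down, Q, Alpha): P2 can switch to P (2 → 9). Not NE.
(Down, Q, Beta): P2 can switch to P (2 → 4). Not NE.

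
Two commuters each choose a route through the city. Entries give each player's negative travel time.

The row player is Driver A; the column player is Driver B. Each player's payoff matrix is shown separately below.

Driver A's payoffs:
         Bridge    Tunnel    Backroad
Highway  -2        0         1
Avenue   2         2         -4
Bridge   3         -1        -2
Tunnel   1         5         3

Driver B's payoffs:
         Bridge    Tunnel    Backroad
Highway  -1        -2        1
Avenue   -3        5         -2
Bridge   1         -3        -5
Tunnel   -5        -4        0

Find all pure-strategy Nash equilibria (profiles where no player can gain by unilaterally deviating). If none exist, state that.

(Bridge, Bridge); (Tunnel, Backroad)

(Highway, Bridge): Driver A can switch to Avenue (-2 → 2). Not NE.
(Highway, Tunnel): Driver A can switch to Avenue (0 → 2). Not NE.
(Highway, Backroad): Driver A can switch to Tunnel (1 → 3). Not NE.
(Avenue, Bridge): Driver A can switch to Bridge (2 → 3). Not NE.
(Avenue, Tunnel): Driver A can switch to Tunnel (2 → 5). Not NE.
(Avenue, Backroad): Driver A can switch to Highway (-4 → 1). Not NE.
(Bridge, Bridge): Driver A gets 3, best alternative 2; Driver B gets 1, best alternative -3. No profitable deviation — NE.
(Bridge, Tunnel): Driver A can switch to Highway (-1 → 0). Not NE.
(Bridge, Backroad): Driver A can switch to Highway (-2 → 1). Not NE.
(Tunnel, Bridge): Driver A can switch to Avenue (1 → 2). Not NE.
(Tunnel, Tunnel): Driver B can switch to Backroad (-4 → 0). Not NE.
(Tunnel, Backroad): Driver A gets 3, best alternative 1; Driver B gets 0, best alternative -4. No profitable deviation — NE.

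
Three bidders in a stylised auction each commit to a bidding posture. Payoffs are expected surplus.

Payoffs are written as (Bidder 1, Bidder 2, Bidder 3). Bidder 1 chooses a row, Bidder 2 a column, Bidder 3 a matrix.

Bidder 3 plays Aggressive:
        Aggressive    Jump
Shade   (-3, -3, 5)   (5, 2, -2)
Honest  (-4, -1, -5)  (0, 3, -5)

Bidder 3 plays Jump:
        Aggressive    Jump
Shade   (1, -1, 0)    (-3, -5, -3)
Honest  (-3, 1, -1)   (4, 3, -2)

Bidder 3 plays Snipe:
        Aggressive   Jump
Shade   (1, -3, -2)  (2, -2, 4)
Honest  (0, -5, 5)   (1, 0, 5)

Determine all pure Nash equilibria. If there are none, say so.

Bidder 1 against (Aggressive, Aggressive): payoffs -3, -4 → best response Shade.
Bidder 1 against (Aggressive, Jump): payoffs 1, -3 → best response Shade.
Bidder 1 against (Aggressive, Snipe): payoffs 1, 0 → best response Shade.
Bidder 1 against (Jump, Aggressive): payoffs 5, 0 → best response Shade.
Bidder 1 against (Jump, Jump): payoffs -3, 4 → best response Honest.
Bidder 1 against (Jump, Snipe): payoffs 2, 1 → best response Shade.
Bidder 2 against (Shade, Aggressive): payoffs -3, 2 → best response Jump.
Bidder 2 against (Shade, Jump): payoffs -1, -5 → best response Aggressive.
Bidder 2 against (Shade, Snipe): payoffs -3, -2 → best response Jump.
Bidder 2 against (Honest, Aggressive): payoffs -1, 3 → best response Jump.
Bidder 2 against (Honest, Jump): payoffs 1, 3 → best response Jump.
Bidder 2 against (Honest, Snipe): payoffs -5, 0 → best response Jump.
Bidder 3 against (Shade, Aggressive): payoffs 5, 0, -2 → best response Aggressive.
Bidder 3 against (Shade, Jump): payoffs -2, -3, 4 → best response Snipe.
Bidder 3 against (Honest, Aggressive): payoffs -5, -1, 5 → best response Snipe.
Bidder 3 against (Honest, Jump): payoffs -5, -2, 5 → best response Snipe.
Mutual best responses: (Shade, Jump, Snipe).

The unique pure-strategy Nash equilibrium is (Shade, Jump, Snipe).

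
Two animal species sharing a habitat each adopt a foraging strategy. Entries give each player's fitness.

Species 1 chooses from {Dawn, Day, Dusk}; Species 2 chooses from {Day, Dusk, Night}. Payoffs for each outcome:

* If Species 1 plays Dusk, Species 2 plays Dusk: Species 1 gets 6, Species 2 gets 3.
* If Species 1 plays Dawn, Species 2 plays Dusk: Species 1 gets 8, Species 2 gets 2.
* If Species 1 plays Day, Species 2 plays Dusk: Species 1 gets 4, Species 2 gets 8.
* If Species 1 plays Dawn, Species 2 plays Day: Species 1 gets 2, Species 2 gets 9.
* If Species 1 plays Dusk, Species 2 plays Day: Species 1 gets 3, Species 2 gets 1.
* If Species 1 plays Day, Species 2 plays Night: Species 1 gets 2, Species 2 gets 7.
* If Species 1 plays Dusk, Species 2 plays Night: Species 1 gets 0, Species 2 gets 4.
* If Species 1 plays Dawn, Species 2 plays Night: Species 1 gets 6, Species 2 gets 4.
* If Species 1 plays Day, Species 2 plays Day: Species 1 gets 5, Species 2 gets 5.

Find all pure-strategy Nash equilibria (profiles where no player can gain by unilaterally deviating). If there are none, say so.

This game has no pure Nash equilibrium.

For each player, find the best response to each opponent profile; mutual best responses are the pure NE.
Species 1 against Day: payoffs 2, 5, 3 → best response Day.
Species 1 against Dusk: payoffs 8, 4, 6 → best response Dawn.
Species 1 against Night: payoffs 6, 2, 0 → best response Dawn.
Species 2 against Dawn: payoffs 9, 2, 4 → best response Day.
Species 2 against Day: payoffs 5, 8, 7 → best response Dusk.
Species 2 against Dusk: payoffs 1, 3, 4 → best response Night.
No profile is a mutual best response for all players.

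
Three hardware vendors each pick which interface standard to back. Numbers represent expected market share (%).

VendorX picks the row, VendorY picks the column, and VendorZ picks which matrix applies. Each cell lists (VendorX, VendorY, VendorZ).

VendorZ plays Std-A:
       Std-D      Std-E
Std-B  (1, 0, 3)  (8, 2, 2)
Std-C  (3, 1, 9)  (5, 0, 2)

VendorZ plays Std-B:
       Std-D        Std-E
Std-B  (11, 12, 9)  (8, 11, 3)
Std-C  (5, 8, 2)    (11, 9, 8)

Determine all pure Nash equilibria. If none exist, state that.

Pure-strategy Nash equilibria: (Std-B, Std-D, Std-B) and (Std-C, Std-D, Std-A) and (Std-C, Std-E, Std-B)

VendorX against (Std-D, Std-A): payoffs 1, 3 → best response Std-C.
VendorX against (Std-D, Std-B): payoffs 11, 5 → best response Std-B.
VendorX against (Std-E, Std-A): payoffs 8, 5 → best response Std-B.
VendorX against (Std-E, Std-B): payoffs 8, 11 → best response Std-C.
VendorY against (Std-B, Std-A): payoffs 0, 2 → best response Std-E.
VendorY against (Std-B, Std-B): payoffs 12, 11 → best response Std-D.
VendorY against (Std-C, Std-A): payoffs 1, 0 → best response Std-D.
VendorY against (Std-C, Std-B): payoffs 8, 9 → best response Std-E.
VendorZ against (Std-B, Std-D): payoffs 3, 9 → best response Std-B.
VendorZ against (Std-B, Std-E): payoffs 2, 3 → best response Std-B.
VendorZ against (Std-C, Std-D): payoffs 9, 2 → best response Std-A.
VendorZ against (Std-C, Std-E): payoffs 2, 8 → best response Std-B.
Mutual best responses: (Std-B, Std-D, Std-B); (Std-C, Std-D, Std-A); (Std-C, Std-E, Std-B).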